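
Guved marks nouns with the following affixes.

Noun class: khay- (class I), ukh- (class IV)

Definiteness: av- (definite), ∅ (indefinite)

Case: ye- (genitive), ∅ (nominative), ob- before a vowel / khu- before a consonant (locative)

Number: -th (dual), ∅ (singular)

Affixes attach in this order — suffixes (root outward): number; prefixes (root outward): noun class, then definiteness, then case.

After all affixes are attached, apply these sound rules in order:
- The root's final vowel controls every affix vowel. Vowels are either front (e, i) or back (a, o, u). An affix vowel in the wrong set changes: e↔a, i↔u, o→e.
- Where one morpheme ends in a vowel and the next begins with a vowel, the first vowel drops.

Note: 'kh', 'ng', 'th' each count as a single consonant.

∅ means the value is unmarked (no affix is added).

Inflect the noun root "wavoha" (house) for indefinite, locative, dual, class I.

Attach noun class class I khay- → khaywavoha.
definiteness = indefinite: zero marking, form stays khaywavoha.
Attach case locative khu- (before consonant 'kh') → khukhaywavoha.
Attach number dual -th → khukhaywavohath.
Vowel harmony: no change.
Vowel deletion: no change.

khukhaywavohath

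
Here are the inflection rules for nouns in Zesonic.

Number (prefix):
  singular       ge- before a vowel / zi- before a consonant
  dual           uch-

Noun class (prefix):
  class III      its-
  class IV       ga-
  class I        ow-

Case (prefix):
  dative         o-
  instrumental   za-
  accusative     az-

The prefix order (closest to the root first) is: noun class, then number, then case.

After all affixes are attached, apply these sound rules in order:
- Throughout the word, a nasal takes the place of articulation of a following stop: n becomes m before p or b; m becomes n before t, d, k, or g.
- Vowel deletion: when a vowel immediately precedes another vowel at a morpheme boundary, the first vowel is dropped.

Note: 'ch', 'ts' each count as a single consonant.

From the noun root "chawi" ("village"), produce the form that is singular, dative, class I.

Attach noun class class I ow- → owchawi.
Attach number singular ge- (before vowel 'o') → geowchawi.
Attach case dative o- → ogeowchawi.
Nasal assimilation: no change.
Apply vowel deletion: ogeowchawi → ogowchawi.

ogowchawi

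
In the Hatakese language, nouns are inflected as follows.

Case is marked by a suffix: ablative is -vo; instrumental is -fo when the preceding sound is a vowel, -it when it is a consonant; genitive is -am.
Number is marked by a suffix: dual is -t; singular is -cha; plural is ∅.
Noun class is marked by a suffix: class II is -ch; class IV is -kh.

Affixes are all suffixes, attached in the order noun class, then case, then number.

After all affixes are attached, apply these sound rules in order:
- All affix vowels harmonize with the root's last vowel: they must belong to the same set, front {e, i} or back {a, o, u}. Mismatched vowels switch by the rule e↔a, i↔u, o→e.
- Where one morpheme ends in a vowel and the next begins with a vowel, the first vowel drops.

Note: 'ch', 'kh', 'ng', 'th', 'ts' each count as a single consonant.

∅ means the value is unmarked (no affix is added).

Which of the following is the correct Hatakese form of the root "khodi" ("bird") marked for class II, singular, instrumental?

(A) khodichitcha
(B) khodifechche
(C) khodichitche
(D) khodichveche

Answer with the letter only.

C

Attach noun class class II -ch → khodich.
Attach case instrumental -it (after consonant 'ch') → khodichit.
Attach number singular -cha → khodichitcha.
Apply vowel harmony: khodichitcha → khodichitche.
Vowel deletion: no change.
So the correct form is khodichitche, option (C).
(D) khodichveche is wrong: it uses ablative instead of instrumental for case.
(A) khodichitcha is wrong: it fails to apply the sound rule(s).
(B) khodifechche is wrong: it has the affixes in the wrong order.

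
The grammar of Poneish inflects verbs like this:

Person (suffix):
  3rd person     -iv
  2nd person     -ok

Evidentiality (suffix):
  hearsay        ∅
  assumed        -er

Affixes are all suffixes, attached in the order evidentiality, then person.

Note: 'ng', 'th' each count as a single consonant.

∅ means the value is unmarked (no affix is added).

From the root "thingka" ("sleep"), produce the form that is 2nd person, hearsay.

evidentiality = hearsay: zero marking, form stays thingka.
Attach person 2nd person -ok → thingkaok.

thingkaok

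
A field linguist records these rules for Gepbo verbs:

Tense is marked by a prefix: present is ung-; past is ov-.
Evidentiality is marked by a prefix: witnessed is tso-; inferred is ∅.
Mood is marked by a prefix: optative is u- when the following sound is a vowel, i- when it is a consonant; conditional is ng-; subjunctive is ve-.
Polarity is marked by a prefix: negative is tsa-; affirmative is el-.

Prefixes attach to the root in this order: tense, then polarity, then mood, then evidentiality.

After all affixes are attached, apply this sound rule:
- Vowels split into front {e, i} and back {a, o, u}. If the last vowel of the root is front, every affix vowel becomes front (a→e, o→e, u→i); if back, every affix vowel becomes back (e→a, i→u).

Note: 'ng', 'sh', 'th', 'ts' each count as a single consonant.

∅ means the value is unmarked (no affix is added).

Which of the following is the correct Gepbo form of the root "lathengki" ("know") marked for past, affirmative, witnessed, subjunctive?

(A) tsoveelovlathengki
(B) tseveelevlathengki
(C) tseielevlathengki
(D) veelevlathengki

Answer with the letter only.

Attach tense past ov- → ovlathengki.
Attach polarity affirmative el- → elovlathengki.
Attach mood subjunctive ve- → veelovlathengki.
Attach evidentiality witnessed tso- → tsoveelovlathengki.
Apply vowel harmony: tsoveelovlathengki → tseveelevlathengki.
So the correct form is tseveelevlathengki, option (B).
(A) tsoveelovlathengki is wrong: it fails to apply the sound rule(s).
(C) tseielevlathengki is wrong: it uses optative instead of subjunctive for mood.
(D) veelevlathengki is wrong: it uses inferred instead of witnessed for evidentiality.

B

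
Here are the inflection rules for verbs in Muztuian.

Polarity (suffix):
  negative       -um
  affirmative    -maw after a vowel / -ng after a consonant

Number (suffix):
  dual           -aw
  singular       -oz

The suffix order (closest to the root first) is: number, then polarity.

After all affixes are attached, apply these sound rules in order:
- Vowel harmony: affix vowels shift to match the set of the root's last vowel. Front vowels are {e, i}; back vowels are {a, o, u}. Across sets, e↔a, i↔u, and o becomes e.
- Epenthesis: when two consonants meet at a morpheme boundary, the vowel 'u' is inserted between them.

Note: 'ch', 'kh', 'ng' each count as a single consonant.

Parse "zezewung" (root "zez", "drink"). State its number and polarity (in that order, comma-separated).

dual, affirmative

Segment: zez-aw-ng.
number: -aw → dual.
polarity: -maw/ng → affirmative.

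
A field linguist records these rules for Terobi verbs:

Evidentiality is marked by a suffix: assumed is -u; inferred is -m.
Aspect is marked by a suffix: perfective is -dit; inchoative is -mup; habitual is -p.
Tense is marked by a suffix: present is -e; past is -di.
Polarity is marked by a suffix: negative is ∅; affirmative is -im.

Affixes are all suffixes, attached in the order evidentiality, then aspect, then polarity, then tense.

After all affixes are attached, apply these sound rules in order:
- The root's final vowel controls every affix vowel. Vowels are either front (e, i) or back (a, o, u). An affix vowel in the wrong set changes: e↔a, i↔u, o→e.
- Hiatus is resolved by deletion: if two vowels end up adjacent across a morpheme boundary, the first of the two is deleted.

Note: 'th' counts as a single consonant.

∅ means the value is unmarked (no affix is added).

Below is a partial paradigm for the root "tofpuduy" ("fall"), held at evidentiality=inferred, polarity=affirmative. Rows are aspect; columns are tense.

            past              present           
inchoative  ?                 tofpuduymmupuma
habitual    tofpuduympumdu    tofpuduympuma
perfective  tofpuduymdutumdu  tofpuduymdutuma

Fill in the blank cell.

tofpuduymmupumdu

Attach evidentiality inferred -m → tofpuduym.
Attach aspect inchoative -mup → tofpuduymmup.
Attach polarity affirmative -im → tofpuduymmupim.
Attach tense past -di → tofpuduymmupimdi.
Apply vowel harmony: tofpuduymmupimdi → tofpuduymmupumdu.
Vowel deletion: no change.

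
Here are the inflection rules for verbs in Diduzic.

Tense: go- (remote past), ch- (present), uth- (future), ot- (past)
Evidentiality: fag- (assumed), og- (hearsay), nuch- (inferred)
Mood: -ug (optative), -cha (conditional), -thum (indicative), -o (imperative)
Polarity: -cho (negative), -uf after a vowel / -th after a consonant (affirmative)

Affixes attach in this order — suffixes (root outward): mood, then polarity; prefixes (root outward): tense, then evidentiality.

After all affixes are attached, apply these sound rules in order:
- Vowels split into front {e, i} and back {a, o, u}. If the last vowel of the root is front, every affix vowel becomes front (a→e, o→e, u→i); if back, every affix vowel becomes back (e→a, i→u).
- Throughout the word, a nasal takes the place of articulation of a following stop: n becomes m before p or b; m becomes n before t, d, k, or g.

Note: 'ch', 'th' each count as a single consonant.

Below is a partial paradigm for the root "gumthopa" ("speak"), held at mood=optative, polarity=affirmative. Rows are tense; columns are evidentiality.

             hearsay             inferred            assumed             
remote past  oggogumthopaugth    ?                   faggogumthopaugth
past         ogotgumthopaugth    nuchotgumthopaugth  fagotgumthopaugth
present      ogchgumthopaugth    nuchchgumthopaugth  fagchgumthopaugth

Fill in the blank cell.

Attach mood optative -ug → gumthopaug.
Attach tense remote past go- → gogumthopaug.
Attach polarity affirmative -th (after consonant 'g') → gogumthopaugth.
Attach evidentiality inferred nuch- → nuchgogumthopaugth.
Vowel harmony: no change.
Nasal assimilation: no change.

nuchgogumthopaugth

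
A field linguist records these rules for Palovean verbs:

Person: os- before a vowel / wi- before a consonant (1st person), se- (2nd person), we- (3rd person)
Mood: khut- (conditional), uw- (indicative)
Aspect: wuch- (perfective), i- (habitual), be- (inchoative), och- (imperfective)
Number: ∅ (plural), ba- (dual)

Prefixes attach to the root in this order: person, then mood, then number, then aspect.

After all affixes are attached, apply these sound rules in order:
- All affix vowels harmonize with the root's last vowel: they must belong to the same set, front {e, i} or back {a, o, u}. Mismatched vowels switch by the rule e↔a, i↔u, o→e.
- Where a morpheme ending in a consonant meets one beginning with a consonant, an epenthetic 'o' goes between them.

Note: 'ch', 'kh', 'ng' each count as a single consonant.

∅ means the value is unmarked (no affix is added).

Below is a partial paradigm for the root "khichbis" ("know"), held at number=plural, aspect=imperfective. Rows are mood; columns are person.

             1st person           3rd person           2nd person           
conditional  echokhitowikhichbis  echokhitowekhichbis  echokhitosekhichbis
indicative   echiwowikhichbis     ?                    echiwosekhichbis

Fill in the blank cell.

Attach person 3rd person we- → wekhichbis.
Attach mood indicative uw- → uwwekhichbis.
number = plural: zero marking, form stays uwwekhichbis.
Attach aspect imperfective och- → ochuwwekhichbis.
Apply vowel harmony: ochuwwekhichbis → echiwwekhichbis.
Apply epenthesis: echiwwekhichbis → echiwowekhichbis.

echiwowekhichbis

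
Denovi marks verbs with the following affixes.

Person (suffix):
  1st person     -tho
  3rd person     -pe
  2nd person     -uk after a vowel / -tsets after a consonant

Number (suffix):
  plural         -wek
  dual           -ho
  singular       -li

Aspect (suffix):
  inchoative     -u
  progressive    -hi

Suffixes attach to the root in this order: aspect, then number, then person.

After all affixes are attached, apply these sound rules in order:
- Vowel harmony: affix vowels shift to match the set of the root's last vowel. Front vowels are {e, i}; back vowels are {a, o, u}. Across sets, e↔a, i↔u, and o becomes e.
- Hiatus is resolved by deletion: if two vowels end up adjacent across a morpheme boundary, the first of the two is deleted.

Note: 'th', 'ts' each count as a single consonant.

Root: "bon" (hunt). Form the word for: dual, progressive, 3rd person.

bonhuhopa

Attach aspect progressive -hi → bonhi.
Attach number dual -ho → bonhiho.
Attach person 3rd person -pe → bonhihope.
Apply vowel harmony: bonhihope → bonhuhopa.
Vowel deletion: no change.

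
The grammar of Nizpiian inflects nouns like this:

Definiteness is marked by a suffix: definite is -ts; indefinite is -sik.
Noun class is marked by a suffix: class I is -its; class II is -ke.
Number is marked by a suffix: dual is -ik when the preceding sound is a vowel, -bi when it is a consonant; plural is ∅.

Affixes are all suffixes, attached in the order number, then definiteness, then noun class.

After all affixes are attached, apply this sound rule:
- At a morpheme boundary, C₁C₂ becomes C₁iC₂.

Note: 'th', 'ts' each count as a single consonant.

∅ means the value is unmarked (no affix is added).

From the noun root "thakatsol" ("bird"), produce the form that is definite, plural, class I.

number = plural: zero marking, form stays thakatsol.
Attach definiteness definite -ts → thakatsolts.
Attach noun class class I -its → thakatsoltsits.
Apply epenthesis: thakatsoltsits → thakatsolitsits.

thakatsolitsits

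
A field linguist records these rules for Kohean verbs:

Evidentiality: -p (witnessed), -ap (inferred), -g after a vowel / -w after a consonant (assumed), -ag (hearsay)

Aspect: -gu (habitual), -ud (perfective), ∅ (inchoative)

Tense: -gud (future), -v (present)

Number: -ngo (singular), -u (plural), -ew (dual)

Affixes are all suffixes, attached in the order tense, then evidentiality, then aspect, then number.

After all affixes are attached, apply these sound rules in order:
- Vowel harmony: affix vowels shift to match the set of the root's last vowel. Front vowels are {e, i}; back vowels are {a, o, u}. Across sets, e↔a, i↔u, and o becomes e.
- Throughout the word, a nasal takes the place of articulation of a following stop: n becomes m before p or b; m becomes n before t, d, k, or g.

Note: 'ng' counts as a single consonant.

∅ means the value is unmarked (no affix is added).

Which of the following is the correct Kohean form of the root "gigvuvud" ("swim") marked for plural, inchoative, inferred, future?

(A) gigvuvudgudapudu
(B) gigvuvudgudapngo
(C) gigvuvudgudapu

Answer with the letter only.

C

Attach tense future -gud → gigvuvudgud.
Attach evidentiality inferred -ap → gigvuvudgudap.
aspect = inchoative: zero marking, form stays gigvuvudgudap.
Attach number plural -u → gigvuvudgudapu.
Vowel harmony: no change.
Nasal assimilation: no change.
So the correct form is gigvuvudgudapu, option (C).
(B) gigvuvudgudapngo is wrong: it uses singular instead of plural for number.
(A) gigvuvudgudapudu is wrong: it uses perfective instead of inchoative for aspect.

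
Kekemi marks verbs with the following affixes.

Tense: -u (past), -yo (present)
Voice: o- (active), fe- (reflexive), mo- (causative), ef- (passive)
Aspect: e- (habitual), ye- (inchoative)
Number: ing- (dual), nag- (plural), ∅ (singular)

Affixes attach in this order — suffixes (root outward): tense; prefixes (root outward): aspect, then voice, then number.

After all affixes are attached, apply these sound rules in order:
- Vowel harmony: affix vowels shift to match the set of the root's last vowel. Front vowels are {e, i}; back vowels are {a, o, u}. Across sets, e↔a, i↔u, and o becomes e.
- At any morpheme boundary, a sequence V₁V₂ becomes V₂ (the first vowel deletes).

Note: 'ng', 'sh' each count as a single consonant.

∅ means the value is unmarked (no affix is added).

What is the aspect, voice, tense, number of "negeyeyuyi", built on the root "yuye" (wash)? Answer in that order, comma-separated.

inchoative, active, past, plural

Segment: nag-o-ye-yuye-u.
aspect: ye- → inchoative.
voice: o- → active.
tense: -u → past.
number: nag- → plural.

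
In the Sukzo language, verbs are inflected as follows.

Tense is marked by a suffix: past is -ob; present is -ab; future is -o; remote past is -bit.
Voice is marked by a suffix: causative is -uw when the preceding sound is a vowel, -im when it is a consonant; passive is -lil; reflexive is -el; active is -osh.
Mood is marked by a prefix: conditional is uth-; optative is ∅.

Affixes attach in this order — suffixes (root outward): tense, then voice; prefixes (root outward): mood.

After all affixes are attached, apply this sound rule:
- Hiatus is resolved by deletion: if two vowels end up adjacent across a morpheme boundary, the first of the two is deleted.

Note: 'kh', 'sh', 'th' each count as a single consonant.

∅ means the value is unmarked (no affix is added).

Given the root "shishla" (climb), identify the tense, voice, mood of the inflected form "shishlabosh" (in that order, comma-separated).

present, active, optative

Segment: shishla-ab-osh.
tense: -ab → present.
voice: -osh → active.
mood: ∅ → optative.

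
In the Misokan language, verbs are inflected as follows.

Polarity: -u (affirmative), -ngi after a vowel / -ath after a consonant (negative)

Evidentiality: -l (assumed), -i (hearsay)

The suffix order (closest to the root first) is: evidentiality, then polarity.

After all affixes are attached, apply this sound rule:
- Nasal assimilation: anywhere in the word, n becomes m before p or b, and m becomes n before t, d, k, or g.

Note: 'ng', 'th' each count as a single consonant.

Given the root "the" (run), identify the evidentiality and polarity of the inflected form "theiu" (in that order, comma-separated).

hearsay, affirmative

Segment: the-i-u.
evidentiality: -i → hearsay.
polarity: -u → affirmative.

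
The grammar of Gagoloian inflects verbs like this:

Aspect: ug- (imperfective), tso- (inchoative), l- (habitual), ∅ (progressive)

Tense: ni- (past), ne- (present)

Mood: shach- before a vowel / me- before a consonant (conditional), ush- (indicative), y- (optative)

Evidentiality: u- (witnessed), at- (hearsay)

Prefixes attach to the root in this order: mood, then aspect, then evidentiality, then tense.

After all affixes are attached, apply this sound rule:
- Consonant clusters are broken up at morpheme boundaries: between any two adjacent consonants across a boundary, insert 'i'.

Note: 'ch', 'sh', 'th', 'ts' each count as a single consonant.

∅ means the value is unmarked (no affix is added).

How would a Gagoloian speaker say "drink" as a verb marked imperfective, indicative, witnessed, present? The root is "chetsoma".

neuugushichetsoma

Attach mood indicative ush- → ushchetsoma.
Attach aspect imperfective ug- → ugushchetsoma.
Attach evidentiality witnessed u- → uugushchetsoma.
Attach tense present ne- → neuugushchetsoma.
Apply epenthesis: neuugushchetsoma → neuugushichetsoma.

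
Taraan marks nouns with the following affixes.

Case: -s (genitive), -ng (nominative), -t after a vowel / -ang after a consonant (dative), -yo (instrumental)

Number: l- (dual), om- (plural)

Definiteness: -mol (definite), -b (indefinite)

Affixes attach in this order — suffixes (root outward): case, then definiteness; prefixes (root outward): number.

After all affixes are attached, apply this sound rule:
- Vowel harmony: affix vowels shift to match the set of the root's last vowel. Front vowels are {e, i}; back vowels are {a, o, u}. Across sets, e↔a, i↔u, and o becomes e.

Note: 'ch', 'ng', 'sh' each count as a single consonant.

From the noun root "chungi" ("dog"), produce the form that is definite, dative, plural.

emchungitmel

Attach case dative -t (after vowel 'i') → chungit.
Attach number plural om- → omchungit.
Attach definiteness definite -mol → omchungitmol.
Apply vowel harmony: omchungitmol → emchungitmel.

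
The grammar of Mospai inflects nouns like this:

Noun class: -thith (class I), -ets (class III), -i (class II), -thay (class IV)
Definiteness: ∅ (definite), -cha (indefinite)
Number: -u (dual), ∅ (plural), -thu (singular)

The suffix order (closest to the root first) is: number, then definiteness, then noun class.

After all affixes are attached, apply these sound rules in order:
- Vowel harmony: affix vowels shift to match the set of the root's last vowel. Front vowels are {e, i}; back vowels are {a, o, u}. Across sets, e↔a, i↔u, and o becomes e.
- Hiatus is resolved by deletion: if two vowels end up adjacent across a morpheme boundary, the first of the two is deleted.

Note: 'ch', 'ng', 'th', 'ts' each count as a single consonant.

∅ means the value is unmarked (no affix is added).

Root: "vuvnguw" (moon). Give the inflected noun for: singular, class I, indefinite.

vuvnguwthuchathuth

Attach number singular -thu → vuvnguwthu.
Attach definiteness indefinite -cha → vuvnguwthucha.
Attach noun class class I -thith → vuvnguwthuchathith.
Apply vowel harmony: vuvnguwthuchathith → vuvnguwthuchathuth.
Vowel deletion: no change.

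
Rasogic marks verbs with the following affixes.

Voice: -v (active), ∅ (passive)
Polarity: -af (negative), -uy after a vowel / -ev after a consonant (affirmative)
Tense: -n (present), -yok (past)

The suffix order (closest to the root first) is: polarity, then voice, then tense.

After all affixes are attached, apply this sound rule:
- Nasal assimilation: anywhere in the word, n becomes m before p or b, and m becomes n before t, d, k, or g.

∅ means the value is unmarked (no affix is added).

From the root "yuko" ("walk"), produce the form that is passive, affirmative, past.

yukouyyok

Attach polarity affirmative -uy (after vowel 'o') → yukouy.
voice = passive: zero marking, form stays yukouy.
Attach tense past -yok → yukouyyok.
Nasal assimilation: no change.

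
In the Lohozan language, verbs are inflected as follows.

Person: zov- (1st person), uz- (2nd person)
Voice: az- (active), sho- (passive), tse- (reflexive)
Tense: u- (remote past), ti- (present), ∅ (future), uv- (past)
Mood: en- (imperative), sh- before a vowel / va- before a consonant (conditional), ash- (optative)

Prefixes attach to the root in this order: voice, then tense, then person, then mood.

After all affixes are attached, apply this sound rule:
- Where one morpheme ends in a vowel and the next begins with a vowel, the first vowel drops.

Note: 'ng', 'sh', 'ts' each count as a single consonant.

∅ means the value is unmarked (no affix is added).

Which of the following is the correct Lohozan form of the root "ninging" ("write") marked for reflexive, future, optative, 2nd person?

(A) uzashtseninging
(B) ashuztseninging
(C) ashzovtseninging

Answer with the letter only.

B

Attach voice reflexive tse- → tseninging.
tense = future: zero marking, form stays tseninging.
Attach person 2nd person uz- → uztseninging.
Attach mood optative ash- → ashuztseninging.
Vowel deletion: no change.
So the correct form is ashuztseninging, option (B).
(A) uzashtseninging is wrong: it has the affixes in the wrong order.
(C) ashzovtseninging is wrong: it uses 1st person instead of 2nd person for person.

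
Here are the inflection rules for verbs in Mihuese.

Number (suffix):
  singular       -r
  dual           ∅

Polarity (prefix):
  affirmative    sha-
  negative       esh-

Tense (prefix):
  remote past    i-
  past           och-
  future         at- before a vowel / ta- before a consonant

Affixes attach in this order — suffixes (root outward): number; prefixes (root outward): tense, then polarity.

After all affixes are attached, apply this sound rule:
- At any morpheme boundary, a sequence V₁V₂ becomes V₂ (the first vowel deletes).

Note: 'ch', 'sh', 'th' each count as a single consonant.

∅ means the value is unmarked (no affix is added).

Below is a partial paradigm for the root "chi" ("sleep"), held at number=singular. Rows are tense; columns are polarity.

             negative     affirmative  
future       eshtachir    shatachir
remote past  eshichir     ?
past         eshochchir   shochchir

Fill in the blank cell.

shichir

Attach tense remote past i- → ichi.
Attach number singular -r → ichir.
Attach polarity affirmative sha- → shaichir.
Apply vowel deletion: shaichir → shichir.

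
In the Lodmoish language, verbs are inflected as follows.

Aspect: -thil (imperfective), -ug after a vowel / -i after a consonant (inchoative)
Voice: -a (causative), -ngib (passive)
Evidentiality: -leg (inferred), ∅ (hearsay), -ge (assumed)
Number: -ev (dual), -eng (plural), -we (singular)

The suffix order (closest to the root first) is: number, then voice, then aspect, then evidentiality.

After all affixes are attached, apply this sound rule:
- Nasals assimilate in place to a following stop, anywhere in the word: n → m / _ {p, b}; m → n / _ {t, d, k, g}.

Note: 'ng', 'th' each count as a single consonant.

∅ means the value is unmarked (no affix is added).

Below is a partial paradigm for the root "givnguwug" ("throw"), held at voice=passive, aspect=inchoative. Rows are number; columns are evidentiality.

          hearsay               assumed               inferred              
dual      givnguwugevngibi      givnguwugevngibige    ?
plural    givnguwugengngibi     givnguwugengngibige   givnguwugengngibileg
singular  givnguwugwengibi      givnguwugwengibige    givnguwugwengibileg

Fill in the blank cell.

givnguwugevngibileg

Attach number dual -ev → givnguwugev.
Attach voice passive -ngib → givnguwugevngib.
Attach aspect inchoative -i (after consonant 'b') → givnguwugevngibi.
Attach evidentiality inferred -leg → givnguwugevngibileg.
Nasal assimilation: no change.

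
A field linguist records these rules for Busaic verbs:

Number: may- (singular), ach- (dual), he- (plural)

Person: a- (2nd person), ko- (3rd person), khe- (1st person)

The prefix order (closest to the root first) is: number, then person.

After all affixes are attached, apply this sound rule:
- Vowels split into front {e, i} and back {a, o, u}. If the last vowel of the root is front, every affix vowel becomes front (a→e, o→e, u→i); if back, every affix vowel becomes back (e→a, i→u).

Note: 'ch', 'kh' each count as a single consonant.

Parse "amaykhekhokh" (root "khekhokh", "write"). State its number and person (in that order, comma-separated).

Segment: a-may-khekhokh.
number: may- → singular.
person: a- → 2nd person.

singular, 2nd person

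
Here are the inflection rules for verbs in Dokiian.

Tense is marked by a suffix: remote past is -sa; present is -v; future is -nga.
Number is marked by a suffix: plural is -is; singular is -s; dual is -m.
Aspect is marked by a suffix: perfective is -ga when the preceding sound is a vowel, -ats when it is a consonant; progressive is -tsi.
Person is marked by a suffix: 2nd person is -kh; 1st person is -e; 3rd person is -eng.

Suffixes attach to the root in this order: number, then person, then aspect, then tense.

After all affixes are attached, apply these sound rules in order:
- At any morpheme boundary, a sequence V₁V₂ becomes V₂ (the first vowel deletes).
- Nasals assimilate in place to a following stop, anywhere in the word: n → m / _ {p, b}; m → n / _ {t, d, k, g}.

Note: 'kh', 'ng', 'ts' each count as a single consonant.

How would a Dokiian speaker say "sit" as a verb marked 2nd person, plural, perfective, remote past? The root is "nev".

neviskhatssa

Attach number plural -is → nevis.
Attach person 2nd person -kh → neviskh.
Attach aspect perfective -ats (after consonant 'kh') → neviskhats.
Attach tense remote past -sa → neviskhatssa.
Vowel deletion: no change.
Nasal assimilation: no change.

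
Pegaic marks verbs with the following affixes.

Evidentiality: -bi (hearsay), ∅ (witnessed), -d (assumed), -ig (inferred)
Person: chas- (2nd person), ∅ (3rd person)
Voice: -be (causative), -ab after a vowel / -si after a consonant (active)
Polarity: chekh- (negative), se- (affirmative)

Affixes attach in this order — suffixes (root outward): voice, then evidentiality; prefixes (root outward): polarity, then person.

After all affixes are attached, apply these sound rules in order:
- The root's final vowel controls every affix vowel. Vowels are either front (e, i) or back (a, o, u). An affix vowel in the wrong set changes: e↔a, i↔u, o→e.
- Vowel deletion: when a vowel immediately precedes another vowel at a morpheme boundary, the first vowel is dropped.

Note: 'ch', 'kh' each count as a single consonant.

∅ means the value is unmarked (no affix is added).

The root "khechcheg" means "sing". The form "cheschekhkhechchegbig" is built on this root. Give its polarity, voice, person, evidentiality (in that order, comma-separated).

negative, causative, 2nd person, inferred

Segment: chas-chekh-khechcheg-be-ig.
polarity: chekh- → negative.
voice: -be → causative.
person: chas- → 2nd person.
evidentiality: -ig → inferred.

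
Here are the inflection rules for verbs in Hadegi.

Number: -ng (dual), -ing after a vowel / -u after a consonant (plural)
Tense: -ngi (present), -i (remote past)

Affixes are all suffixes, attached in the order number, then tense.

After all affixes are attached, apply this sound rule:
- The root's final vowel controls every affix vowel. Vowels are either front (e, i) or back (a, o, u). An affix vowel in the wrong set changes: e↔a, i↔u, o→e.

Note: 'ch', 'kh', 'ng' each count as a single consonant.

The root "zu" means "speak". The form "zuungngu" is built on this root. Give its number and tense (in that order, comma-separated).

plural, present

Segment: zu-ing-ngi.
number: -ing/u → plural.
tense: -ngi → present.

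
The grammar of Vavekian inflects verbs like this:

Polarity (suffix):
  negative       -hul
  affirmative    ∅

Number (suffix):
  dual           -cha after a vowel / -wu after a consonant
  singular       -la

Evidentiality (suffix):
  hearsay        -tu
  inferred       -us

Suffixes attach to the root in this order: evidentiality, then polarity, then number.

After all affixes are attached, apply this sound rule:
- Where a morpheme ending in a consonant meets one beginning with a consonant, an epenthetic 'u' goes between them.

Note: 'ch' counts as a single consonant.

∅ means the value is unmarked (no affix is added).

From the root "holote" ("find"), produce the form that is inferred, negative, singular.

Attach evidentiality inferred -us → holoteus.
Attach polarity negative -hul → holoteushul.
Attach number singular -la → holoteushulla.
Apply epenthesis: holoteushulla → holoteusuhulula.

holoteusuhulula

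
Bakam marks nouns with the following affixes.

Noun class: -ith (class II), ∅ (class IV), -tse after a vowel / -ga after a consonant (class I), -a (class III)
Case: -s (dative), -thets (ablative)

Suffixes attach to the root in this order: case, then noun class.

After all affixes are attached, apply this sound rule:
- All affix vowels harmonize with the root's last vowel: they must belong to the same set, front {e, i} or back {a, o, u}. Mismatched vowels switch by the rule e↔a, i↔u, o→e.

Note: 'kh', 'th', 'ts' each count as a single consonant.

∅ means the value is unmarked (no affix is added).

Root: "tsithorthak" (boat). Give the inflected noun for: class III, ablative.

tsithorthakthatsa

Attach case ablative -thets → tsithorthakthets.
Attach noun class class III -a → tsithorthakthetsa.
Apply vowel harmony: tsithorthakthetsa → tsithorthakthatsa.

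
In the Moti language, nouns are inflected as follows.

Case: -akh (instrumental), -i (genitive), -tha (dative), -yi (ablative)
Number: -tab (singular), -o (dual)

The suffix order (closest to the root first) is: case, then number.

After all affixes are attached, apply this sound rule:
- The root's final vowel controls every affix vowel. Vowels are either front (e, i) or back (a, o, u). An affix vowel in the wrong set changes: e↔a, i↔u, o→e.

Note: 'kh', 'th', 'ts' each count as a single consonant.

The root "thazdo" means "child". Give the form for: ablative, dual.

Attach case ablative -yi → thazdoyi.
Attach number dual -o → thazdoyio.
Apply vowel harmony: thazdoyio → thazdoyuo.

thazdoyuo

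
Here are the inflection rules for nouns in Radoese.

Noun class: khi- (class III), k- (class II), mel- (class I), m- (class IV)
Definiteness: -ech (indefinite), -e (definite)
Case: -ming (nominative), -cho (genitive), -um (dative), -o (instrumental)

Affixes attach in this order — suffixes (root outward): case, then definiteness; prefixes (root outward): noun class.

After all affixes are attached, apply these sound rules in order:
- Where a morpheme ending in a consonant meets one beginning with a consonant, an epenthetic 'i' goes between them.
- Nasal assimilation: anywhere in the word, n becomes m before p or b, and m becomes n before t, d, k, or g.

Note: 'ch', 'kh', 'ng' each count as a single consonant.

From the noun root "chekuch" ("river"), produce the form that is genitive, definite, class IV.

Attach noun class class IV m- → mchekuch.
Attach case genitive -cho → mchekuchcho.
Attach definiteness definite -e → mchekuchchoe.
Apply epenthesis: mchekuchchoe → michekuchichoe.
Nasal assimilation: no change.

michekuchichoe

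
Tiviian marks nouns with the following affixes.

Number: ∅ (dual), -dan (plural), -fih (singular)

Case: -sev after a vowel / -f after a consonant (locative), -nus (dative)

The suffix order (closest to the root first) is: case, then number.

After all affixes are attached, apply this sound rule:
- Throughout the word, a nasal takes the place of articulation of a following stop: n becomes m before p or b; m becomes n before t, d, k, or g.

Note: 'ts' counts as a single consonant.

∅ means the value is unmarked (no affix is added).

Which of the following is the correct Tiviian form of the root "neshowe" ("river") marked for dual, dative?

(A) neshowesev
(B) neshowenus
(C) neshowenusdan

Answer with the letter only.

B

Attach case dative -nus → neshowenus.
number = dual: zero marking, form stays neshowenus.
Nasal assimilation: no change.
So the correct form is neshowenus, option (B).
(A) neshowesev is wrong: it uses locative instead of dative for case.
(C) neshowenusdan is wrong: it uses plural instead of dual for number.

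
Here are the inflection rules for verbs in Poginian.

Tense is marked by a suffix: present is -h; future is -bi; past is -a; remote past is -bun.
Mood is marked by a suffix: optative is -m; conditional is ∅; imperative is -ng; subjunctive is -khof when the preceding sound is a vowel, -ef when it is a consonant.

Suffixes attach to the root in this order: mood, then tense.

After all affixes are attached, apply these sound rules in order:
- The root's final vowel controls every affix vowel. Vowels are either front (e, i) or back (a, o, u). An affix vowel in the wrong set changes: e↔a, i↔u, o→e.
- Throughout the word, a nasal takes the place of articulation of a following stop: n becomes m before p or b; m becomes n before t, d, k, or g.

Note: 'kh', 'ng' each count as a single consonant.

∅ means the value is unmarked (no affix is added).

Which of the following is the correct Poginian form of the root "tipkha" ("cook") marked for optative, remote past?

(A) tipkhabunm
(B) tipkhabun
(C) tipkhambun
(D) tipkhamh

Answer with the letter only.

C

Attach mood optative -m → tipkham.
Attach tense remote past -bun → tipkhambun.
Vowel harmony: no change.
Nasal assimilation: no change.
So the correct form is tipkhambun, option (C).
(A) tipkhabunm is wrong: it has the affixes in the wrong order.
(B) tipkhabun is wrong: it uses conditional instead of optative for mood.
(D) tipkhamh is wrong: it uses present instead of remote past for tense.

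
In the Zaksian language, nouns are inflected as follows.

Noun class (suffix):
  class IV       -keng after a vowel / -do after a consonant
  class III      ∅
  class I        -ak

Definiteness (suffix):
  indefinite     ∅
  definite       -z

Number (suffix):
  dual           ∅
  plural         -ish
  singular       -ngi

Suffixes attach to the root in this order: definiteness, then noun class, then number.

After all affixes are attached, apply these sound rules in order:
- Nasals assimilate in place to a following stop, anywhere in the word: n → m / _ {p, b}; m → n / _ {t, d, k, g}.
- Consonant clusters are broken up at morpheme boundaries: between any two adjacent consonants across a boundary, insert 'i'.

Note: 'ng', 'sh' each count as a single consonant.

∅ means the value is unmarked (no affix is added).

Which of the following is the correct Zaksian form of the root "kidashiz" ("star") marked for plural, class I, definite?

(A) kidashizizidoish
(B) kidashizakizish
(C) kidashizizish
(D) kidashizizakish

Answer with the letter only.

Attach definiteness definite -z → kidashizz.
Attach noun class class I -ak → kidashizzak.
Attach number plural -ish → kidashizzakish.
Nasal assimilation: no change.
Apply epenthesis: kidashizzakish → kidashizizakish.
So the correct form is kidashizizakish, option (D).
(A) kidashizizidoish is wrong: it uses class IV instead of class I for noun class.
(C) kidashizizish is wrong: it uses class III instead of class I for noun class.
(B) kidashizakizish is wrong: it has the affixes in the wrong order.

D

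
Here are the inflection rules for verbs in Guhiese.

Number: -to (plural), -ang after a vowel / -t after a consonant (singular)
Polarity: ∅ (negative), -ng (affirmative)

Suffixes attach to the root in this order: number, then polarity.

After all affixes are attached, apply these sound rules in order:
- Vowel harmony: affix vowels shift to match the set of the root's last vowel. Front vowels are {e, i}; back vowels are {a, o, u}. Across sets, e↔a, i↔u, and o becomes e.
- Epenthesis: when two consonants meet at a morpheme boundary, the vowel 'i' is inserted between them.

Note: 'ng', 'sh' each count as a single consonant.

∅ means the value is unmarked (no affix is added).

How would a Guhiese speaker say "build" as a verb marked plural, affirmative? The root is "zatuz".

zatuzitong

Attach number plural -to → zatuzto.
Attach polarity affirmative -ng → zatuztong.
Vowel harmony: no change.
Apply epenthesis: zatuztong → zatuzitong.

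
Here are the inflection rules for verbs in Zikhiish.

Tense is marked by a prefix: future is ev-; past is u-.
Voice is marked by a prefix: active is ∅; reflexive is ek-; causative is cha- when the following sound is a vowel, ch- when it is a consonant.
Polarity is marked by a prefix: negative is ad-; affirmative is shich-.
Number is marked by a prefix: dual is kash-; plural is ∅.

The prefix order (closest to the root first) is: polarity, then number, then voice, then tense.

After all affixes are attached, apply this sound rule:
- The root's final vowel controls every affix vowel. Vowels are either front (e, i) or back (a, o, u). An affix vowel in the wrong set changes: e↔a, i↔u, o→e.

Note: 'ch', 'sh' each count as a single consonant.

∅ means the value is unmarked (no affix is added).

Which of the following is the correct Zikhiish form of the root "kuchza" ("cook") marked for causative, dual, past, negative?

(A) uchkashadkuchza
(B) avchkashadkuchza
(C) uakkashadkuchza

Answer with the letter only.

A

Attach polarity negative ad- → adkuchza.
Attach number dual kash- → kashadkuchza.
Attach voice causative ch- (before consonant 'k') → chkashadkuchza.
Attach tense past u- → uchkashadkuchza.
Vowel harmony: no change.
So the correct form is uchkashadkuchza, option (A).
(C) uakkashadkuchza is wrong: it uses reflexive instead of causative for voice.
(B) avchkashadkuchza is wrong: it uses future instead of past for tense.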